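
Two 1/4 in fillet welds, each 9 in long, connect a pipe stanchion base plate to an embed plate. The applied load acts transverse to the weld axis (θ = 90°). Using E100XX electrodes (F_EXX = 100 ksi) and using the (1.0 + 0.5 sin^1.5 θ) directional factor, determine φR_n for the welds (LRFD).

t_e = 0.707 × 0.25 = 0.1767 in; A_we = 0.1767 × 18 = 3.181 in².
Directional factor: 1.0 + 0.5 sin^1.5(90°) = 1.5.
F_nw = 0.6 × 100 × 1.5 = 90 ksi.
φR_n = 0.75 × 90 × 3.181 = 214.8 kips.

φR_n ≈ 215 kips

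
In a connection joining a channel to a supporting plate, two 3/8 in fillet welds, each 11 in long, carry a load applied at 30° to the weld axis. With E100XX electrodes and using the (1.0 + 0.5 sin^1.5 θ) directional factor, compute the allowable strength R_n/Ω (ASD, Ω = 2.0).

E100XX → F_EXX = 100 ksi.
t_e = 0.707 × 0.375 = 0.2651 in; A_we = 0.2651 × 22 = 5.833 in².
Directional factor: 1.0 + 0.5 sin^1.5(30°) = 1.177.
F_nw = 0.6 × 100 × 1.177 = 70.61 ksi.
R_n/Ω = (70.61 × 5.833) / 2.0 = 205.9 kip.

R_n/Ω ≈ 206 kip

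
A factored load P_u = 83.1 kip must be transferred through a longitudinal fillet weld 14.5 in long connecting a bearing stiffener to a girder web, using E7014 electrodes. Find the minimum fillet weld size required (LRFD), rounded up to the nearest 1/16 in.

E70XX → F_EXX = 70 ksi.
Total weld length L = 14.5 in.
Required throat t_e = P_u / (φ × 0.6 F_EXX × L) = 83.1 / (0.75 × 0.6 × 70 × 14.5) = 0.1819 in.
Required leg w = t_e / 0.707 = 0.2573 in → use 5/16 in.

w = 5/16 in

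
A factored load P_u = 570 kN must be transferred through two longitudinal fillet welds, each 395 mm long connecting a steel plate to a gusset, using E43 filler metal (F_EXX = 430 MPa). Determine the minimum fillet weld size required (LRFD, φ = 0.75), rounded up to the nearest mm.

w = 6 mm

Total weld length L = 790 mm.
Required throat t_e = P_u / (φ × 0.6 F_EXX × L) = 570 / (0.75 × 0.6 × 430 × 790 × 10⁻³) = 3.729 mm.
Required leg w = t_e / 0.707 = 5.274 mm → use 6 mm.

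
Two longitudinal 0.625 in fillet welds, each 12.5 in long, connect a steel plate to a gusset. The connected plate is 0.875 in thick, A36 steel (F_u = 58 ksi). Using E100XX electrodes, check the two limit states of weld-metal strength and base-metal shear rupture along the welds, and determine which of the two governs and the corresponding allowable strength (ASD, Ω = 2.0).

E100XX → F_EXX = 100 ksi.
t_e = 0.707 × 0.625 = 0.4419 in; L = 25 in.
Weld metal: R_n/Ω = (1/2.0) × 0.6 × 100 × 0.4419 × 25 = 331.4 kips.
Base metal (shear rupture): R_n/Ω = (1/2.0) × 0.6 × 58 × 0.875 × 25 = 380.6 kips.
Governing: weld metal.

R_n/Ω ≈ 331 kips (weld metal governs)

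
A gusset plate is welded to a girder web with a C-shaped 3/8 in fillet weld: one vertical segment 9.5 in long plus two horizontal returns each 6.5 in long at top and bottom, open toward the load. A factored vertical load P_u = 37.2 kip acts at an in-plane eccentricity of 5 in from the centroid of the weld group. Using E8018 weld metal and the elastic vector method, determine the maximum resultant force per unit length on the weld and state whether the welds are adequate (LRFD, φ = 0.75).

f_max ≈ 3.97 kip/in; adequate

E80XX → F_EXX = 80 ksi.
Total weld length L_w = 22.5 in. Treat welds as unit-width lines.
Centroid: x̄ = 2×6.5×3.25 / 22.5 = 1.878 in from the vertical weld.
Polar moment about centroid: J = I_x + I_y = [9.5³/12 + 2×6.5×4.75²] + [9.5×1.878² + 2(6.5³/12 + 6.5×1.372²)] = 468.5 in³.
Direct shear f_v = P/L_w = 37.2 / 22.5 = 1.653 kip/in (vertical).
Torsion M = P·e = 37.2 × 5 = 186 kip·in.
Critical point at (x, y) = (4.622, 4.75) from centroid. f_tx = M·y/J = 1.886 kip/in; f_ty = M·x/J = 1.835 kip/in.
Resultant f_max = √[f_tx² + (f_v + f_ty)²] = √[1.886² + (1.653 + 1.835)²] = 3.965 kip/in.
Capacity per unit length: φr_n = 0.75 × 0.6 × 80 × (0.707 × 0.375) = 9.544 kip/in.
3.965 ≤ 9.544 → adequate.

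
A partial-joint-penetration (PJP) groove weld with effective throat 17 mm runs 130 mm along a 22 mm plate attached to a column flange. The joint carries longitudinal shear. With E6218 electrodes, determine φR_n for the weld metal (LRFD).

φR_n ≈ 617 kN

E62XX → F_EXX = 620 MPa.
Effective throat (given) t_e = 17 mm.
A_we = 17 × 130 = 2210 mm².
F_nw = 0.6 F_EXX = 372 MPa.
φR_n = 0.75 × 372 × 2210 × 10⁻³ = 616.6 kN.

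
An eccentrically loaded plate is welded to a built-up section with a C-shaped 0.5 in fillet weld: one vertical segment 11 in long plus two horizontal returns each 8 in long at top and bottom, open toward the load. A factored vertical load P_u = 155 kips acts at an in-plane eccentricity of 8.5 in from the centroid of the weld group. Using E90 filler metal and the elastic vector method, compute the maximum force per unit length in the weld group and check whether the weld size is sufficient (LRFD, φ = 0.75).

f_max ≈ 17.8 kip/in; NOT adequate

E90XX → F_EXX = 90 ksi.
Total weld length L_w = 27 in. Treat welds as unit-width lines.
Centroid: x̄ = 2×8×4 / 27 = 2.37 in from the vertical weld.
Polar moment about centroid: J = I_x + I_y = [11³/12 + 2×8×5.5²] + [11×2.37² + 2(8³/12 + 8×1.63²)] = 784.5 in³.
Direct shear f_v = P/L_w = 155 / 27 = 5.741 kip/in (vertical).
Torsion M = P·e = 155 × 8.5 = 1317.5 kip·in.
Critical point at (x, y) = (5.63, 5.5) from centroid. f_tx = M·y/J = 9.236 kip/in; f_ty = M·x/J = 9.454 kip/in.
Resultant f_max = √[f_tx² + (f_v + f_ty)²] = √[9.236² + (5.741 + 9.454)²] = 17.78 kip/in.
Capacity per unit length: φr_n = 0.75 × 0.6 × 90 × (0.707 × 0.5) = 14.32 kip/in.
17.78 > 14.32 → NOT adequate.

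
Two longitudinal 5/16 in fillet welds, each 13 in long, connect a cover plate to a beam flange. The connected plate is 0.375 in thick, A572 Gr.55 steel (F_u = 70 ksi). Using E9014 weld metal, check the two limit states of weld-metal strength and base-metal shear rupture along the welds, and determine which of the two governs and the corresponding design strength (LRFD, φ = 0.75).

E90XX → F_EXX = 90 ksi.
t_e = 0.707 × 0.3125 = 0.2209 in; L = 26 in.
Weld metal: φR_n = 0.75 × 0.6 × 90 × 0.2209 × 26 = 232.6 kips.
Base metal (shear rupture): φR_n = 0.75 × 0.6 × 70 × 0.375 × 26 = 307.1 kips.
Governing: weld metal.

φR_n ≈ 233 kips (weld metal governs)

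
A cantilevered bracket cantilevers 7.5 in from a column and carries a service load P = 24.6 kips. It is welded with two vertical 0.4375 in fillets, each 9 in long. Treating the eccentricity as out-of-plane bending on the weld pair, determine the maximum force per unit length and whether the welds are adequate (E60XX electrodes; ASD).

E60XX → F_EXX = 60 ksi.
L_w = 2 × 9 = 18 in; section modulus (unit throat) S = 2 × L²/6 = 27 in².
Direct shear f_v = P/L_w = 24.6/18 = 1.367 kip/in.
Moment M = P × e = 24.6 × 7.5 = 184.5 kip·in; bending f_b = M/S = 6.833 kip/in.
f_max = √(f_v² + f_b²) = √(1.367² + 6.833²) = 6.969 kip/in.
r_n/Ω = (1/2.0) × 0.6 × 60 × (0.707 × 0.4375) = 5.568 kip/in → NOT adequate.

f_max ≈ 6.97 kip/in; NOT adequate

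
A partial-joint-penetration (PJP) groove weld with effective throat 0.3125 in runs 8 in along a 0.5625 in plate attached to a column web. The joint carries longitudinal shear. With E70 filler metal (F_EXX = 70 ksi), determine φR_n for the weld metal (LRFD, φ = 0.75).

φR_n ≈ 78.8 kips

Effective throat (given) t_e = 0.3125 in.
A_we = 0.3125 × 8 = 2.5 in².
F_nw = 0.6 F_EXX = 42 ksi.
φR_n = 0.75 × 42 × 2.5 = 78.75 kips.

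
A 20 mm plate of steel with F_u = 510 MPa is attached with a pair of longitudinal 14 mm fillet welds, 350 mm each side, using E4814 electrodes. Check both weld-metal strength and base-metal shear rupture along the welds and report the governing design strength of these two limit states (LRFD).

φR_n ≈ 1500 kN (weld metal governs)

E48XX → F_EXX = 480 MPa.
t_e = 0.707 × 14 = 9.898 mm; L = 700 mm.
Weld metal: φR_n = 0.75 × 0.6 × 480 × 9.898 × 700 × 10⁻³ = 1497 kN.
Base metal (shear rupture): φR_n = 0.75 × 0.6 × 510 × 20 × 700 × 10⁻³ = 3213 kN.
Governing: weld metal.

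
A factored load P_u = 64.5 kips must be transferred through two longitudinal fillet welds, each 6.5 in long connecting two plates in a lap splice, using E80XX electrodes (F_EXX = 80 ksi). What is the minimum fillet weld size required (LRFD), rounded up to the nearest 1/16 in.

Total weld length L = 13 in.
Required throat t_e = P_u / (φ × 0.6 F_EXX × L) = 64.5 / (0.75 × 0.6 × 80 × 13) = 0.1378 in.
Required leg w = t_e / 0.707 = 0.1949 in → use 1/4 in.

w = 1/4 in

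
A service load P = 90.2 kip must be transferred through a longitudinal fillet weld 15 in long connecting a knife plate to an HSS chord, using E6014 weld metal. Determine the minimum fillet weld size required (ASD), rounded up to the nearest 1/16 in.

w = 1/2 in

E60XX → F_EXX = 60 ksi.
Total weld length L = 15 in.
Required throat t_e = P × Ω / (0.6 F_EXX × L) = 90.2 × 2.0 / (0.6 × 60 × 15) = 0.3341 in.
Required leg w = t_e / 0.707 = 0.4725 in → use 1/2 in.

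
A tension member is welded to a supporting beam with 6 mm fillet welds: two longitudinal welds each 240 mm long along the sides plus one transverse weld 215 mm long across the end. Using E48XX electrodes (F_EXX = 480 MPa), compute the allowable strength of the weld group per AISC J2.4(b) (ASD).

t_e = 0.707 × 6 = 4.242 mm.
R_nwl = 0.6 × 480 × 4.242 × 480 × 10⁻³ = 586.4 kN (longitudinal, 2 welds).
R_nwt = 0.6 × 480 × 4.242 × 215 × 10⁻³ = 262.7 kN (transverse, base value).
(i) R_nwl + R_nwt = 849.1 kN; (ii) 0.85 R_nwl + 1.5 R_nwt = 892.4 kN.
R_n = max = 892.4 kN [governs: (ii)]; R_n/Ω = 446.2 kN.

R_n/Ω ≈ 446 kN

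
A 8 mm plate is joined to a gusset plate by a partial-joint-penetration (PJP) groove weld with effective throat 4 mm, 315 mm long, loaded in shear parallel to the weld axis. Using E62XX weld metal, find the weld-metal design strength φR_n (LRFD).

φR_n ≈ 352 kN

E62XX → F_EXX = 620 MPa.
Effective throat (given) t_e = 4 mm.
A_we = 4 × 315 = 1260 mm².
F_nw = 0.6 F_EXX = 372 MPa.
φR_n = 0.75 × 372 × 1260 × 10⁻³ = 351.5 kN.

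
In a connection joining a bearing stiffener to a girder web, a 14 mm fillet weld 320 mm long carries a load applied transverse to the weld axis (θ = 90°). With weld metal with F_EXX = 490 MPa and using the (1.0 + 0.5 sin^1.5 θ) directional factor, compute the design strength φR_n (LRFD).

t_e = 0.707 × 14 = 9.898 mm; A_we = 9.898 × 320 = 3167 mm².
Directional factor: 1.0 + 0.5 sin^1.5(90°) = 1.5.
F_nw = 0.6 × 490 × 1.5 = 441 MPa.
φR_n = 0.75 × 441 × 3167 × 10⁻³ = 1048 kN.

φR_n ≈ 1050 kN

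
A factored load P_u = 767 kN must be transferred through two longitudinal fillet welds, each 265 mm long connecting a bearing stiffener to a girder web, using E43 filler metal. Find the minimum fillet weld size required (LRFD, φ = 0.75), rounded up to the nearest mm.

w = 11 mm

E43XX → F_EXX = 430 MPa.
Total weld length L = 530 mm.
Required throat t_e = P_u / (φ × 0.6 F_EXX × L) = 767 / (0.75 × 0.6 × 430 × 530 × 10⁻³) = 7.479 mm.
Required leg w = t_e / 0.707 = 10.58 mm → use 11 mm.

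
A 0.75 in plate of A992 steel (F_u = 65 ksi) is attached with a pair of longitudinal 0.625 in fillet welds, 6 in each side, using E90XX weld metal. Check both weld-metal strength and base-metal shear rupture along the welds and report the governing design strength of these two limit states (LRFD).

φR_n ≈ 215 kips (weld metal governs)

E90XX → F_EXX = 90 ksi.
t_e = 0.707 × 0.625 = 0.4419 in; L = 12 in.
Weld metal: φR_n = 0.75 × 0.6 × 90 × 0.4419 × 12 = 214.8 kips.
Base metal (shear rupture): φR_n = 0.75 × 0.6 × 65 × 0.75 × 12 = 263.2 kips.
Governing: weld metal.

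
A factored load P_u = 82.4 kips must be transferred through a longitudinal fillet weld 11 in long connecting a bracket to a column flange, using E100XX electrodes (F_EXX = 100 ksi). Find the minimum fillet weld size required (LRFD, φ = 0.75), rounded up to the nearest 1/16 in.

w = 1/4 in

Total weld length L = 11 in.
Required throat t_e = P_u / (φ × 0.6 F_EXX × L) = 82.4 / (0.75 × 0.6 × 100 × 11) = 0.1665 in.
Required leg w = t_e / 0.707 = 0.2355 in → use 1/4 in.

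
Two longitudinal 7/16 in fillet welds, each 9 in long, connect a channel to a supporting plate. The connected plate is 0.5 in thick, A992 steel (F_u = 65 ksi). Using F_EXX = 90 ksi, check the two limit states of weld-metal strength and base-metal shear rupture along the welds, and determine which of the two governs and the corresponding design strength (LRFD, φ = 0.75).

φR_n ≈ 225 kips (weld metal governs)

t_e = 0.707 × 0.4375 = 0.3093 in; L = 18 in.
Weld metal: φR_n = 0.75 × 0.6 × 90 × 0.3093 × 18 = 225.5 kips.
Base metal (shear rupture): φR_n = 0.75 × 0.6 × 65 × 0.5 × 18 = 263.2 kips.
Governing: weld metal.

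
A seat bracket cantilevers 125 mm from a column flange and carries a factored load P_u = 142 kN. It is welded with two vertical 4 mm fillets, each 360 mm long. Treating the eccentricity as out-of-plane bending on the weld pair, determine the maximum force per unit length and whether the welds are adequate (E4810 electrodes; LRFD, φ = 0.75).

E48XX → F_EXX = 480 MPa.
L_w = 2 × 360 = 720 mm; section modulus (unit throat) S = 2 × L²/6 = 43200 mm².
Direct shear f_v = P/L_w = 142×10³/720 = 197.2 N/mm.
Moment M = P × e = 142×10³ × 125 = 17750000 N·mm; bending f_b = M/S = 410.9 N/mm.
f_max = √(f_v² + f_b²) = √(197.2² + 410.9²) = 455.8 N/mm.
φr_n = 0.75 × 0.6 × 480 × (0.707 × 4) = 610.8 N/mm → adequate.

f_max ≈ 456 N/mm; adequate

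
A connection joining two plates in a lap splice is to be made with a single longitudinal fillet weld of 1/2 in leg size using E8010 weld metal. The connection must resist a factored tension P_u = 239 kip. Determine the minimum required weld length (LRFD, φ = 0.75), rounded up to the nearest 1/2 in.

E80XX → F_EXX = 80 ksi.
Throat t_e = 0.707 × 0.5 = 0.3535 in.
φr_n = 0.75 × 0.6 × 80 × 0.3535 = 12.73 kip/in.
L_req = P_u / φr_n = 239 / 12.73 = 18.78 in total.
Round up → use L = 19 in.

L = 19 in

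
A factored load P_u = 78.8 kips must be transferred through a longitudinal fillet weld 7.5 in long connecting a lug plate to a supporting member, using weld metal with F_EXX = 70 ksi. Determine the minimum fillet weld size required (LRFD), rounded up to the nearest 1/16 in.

w = 1/2 in

Total weld length L = 7.5 in.
Required throat t_e = P_u / (φ × 0.6 F_EXX × L) = 78.8 / (0.75 × 0.6 × 70 × 7.5) = 0.3335 in.
Required leg w = t_e / 0.707 = 0.4718 in → use 1/2 in.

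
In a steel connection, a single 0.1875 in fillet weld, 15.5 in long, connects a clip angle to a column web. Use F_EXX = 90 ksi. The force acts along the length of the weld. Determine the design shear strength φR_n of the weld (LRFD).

Effective throat t_e = 0.707 × 0.1875 = 0.1326 in.
Total length L = 15.5 in; A_we = 0.1326 × 15.5 = 2.055 in².
F_nw = 0.6 F_EXX = 0.6 × 90 = 54 ksi.
φR_n = 0.75 × 54 × 2.055 = 83.22 kips.

φR_n ≈ 83.2 kips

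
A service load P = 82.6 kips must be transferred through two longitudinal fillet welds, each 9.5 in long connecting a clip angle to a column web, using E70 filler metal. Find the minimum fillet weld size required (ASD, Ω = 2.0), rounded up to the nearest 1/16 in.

E70XX → F_EXX = 70 ksi.
Total weld length L = 19 in.
Required throat t_e = P × Ω / (0.6 F_EXX × L) = 82.6 × 2.0 / (0.6 × 70 × 19) = 0.207 in.
Required leg w = t_e / 0.707 = 0.2928 in → use 5/16 in.

w = 5/16 in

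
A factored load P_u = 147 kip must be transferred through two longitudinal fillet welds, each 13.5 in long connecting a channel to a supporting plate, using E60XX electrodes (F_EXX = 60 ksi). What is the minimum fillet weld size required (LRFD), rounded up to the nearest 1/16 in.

w = 5/16 in

Total weld length L = 27 in.
Required throat t_e = P_u / (φ × 0.6 F_EXX × L) = 147 / (0.75 × 0.6 × 60 × 27) = 0.2016 in.
Required leg w = t_e / 0.707 = 0.2852 in → use 5/16 in.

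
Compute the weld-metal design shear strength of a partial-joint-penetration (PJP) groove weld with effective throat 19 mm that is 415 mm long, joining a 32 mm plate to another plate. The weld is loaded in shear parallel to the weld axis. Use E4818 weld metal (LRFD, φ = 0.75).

φR_n ≈ 1700 kN

E48XX → F_EXX = 480 MPa.
Effective throat (given) t_e = 19 mm.
A_we = 19 × 415 = 7885 mm².
F_nw = 0.6 F_EXX = 288 MPa.
φR_n = 0.75 × 288 × 7885 × 10⁻³ = 1703 kN.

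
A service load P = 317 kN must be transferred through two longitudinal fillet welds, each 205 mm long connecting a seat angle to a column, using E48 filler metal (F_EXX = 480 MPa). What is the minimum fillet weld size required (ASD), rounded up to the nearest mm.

w = 8 mm

Total weld length L = 410 mm.
Required throat t_e = P × Ω / (0.6 F_EXX × L) = 317 × 2.0 / (0.6 × 480 × 410 × 10⁻³) = 5.369 mm.
Required leg w = t_e / 0.707 = 7.594 mm → use 8 mm.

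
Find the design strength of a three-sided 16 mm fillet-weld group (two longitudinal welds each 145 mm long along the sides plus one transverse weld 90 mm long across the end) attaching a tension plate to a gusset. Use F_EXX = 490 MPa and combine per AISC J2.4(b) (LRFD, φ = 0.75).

t_e = 0.707 × 16 = 11.31 mm.
R_nwl = 0.6 × 490 × 11.31 × 290 × 10⁻³ = 964.5 kN (longitudinal, 2 welds).
R_nwt = 0.6 × 490 × 11.31 × 90 × 10⁻³ = 299.3 kN (transverse, base value).
(i) R_nwl + R_nwt = 1264 kN; (ii) 0.85 R_nwl + 1.5 R_nwt = 1269 kN.
R_n = max = 1269 kN [governs: (ii)]; φR_n = 951.6 kN.

φR_n ≈ 952 kN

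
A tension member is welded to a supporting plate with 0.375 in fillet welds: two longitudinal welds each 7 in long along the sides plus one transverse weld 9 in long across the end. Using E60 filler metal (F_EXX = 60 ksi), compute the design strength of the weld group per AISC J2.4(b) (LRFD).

t_e = 0.707 × 0.375 = 0.2651 in.
R_nwl = 0.6 × 60 × 0.2651 × 14 = 133.6 kip (longitudinal, 2 welds).
R_nwt = 0.6 × 60 × 0.2651 × 9 = 85.9 kip (transverse, base value).
(i) R_nwl + R_nwt = 219.5 kip; (ii) 0.85 R_nwl + 1.5 R_nwt = 242.4 kip.
R_n = max = 242.4 kip [governs: (ii)]; φR_n = 181.8 kip.

φR_n ≈ 182 kip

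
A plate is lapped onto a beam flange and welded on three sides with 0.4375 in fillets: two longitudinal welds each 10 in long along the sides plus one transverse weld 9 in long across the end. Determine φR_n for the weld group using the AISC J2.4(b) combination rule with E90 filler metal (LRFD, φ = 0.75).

E90XX → F_EXX = 90 ksi.
t_e = 0.707 × 0.4375 = 0.3093 in.
R_nwl = 0.6 × 90 × 0.3093 × 20 = 334.1 kip (longitudinal, 2 welds).
R_nwt = 0.6 × 90 × 0.3093 × 9 = 150.3 kip (transverse, base value).
(i) R_nwl + R_nwt = 484.4 kip; (ii) 0.85 R_nwl + 1.5 R_nwt = 509.4 kip.
R_n = max = 509.4 kip [governs: (ii)]; φR_n = 382.1 kip.

φR_n ≈ 382 kip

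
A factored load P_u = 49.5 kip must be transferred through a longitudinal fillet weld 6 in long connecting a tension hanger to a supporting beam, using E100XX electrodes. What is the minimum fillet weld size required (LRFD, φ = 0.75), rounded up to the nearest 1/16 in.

E100XX → F_EXX = 100 ksi.
Total weld length L = 6 in.
Required throat t_e = P_u / (φ × 0.6 F_EXX × L) = 49.5 / (0.75 × 0.6 × 100 × 6) = 0.1833 in.
Required leg w = t_e / 0.707 = 0.2593 in → use 5/16 in.

w = 5/16 in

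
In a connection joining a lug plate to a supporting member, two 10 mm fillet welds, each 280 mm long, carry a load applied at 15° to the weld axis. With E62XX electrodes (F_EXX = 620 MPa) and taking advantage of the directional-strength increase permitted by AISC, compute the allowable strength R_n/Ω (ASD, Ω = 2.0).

t_e = 0.707 × 10 = 7.07 mm; A_we = 7.07 × 560 = 3959 mm².
Directional factor: 1.0 + 0.5 sin^1.5(15°) = 1.066.
F_nw = 0.6 × 620 × 1.066 = 396.5 MPa.
R_n/Ω = (396.5 × 3959) / 2.0 × 10⁻³ = 784.9 kN.

R_n/Ω ≈ 785 kN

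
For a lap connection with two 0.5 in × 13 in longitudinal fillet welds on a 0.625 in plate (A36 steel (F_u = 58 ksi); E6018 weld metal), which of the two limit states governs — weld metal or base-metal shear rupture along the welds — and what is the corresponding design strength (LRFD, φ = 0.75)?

E60XX → F_EXX = 60 ksi.
t_e = 0.707 × 0.5 = 0.3535 in; L = 26 in.
Weld metal: φR_n = 0.75 × 0.6 × 60 × 0.3535 × 26 = 248.2 kip.
Base metal (shear rupture): φR_n = 0.75 × 0.6 × 58 × 0.625 × 26 = 424.1 kip.
Governing: weld metal.

φR_n ≈ 248 kip (weld metal governs)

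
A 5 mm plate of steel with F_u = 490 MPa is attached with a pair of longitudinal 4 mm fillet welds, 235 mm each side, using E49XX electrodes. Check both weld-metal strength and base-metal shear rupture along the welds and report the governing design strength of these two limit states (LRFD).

φR_n ≈ 293 kN (weld metal governs)

E49XX → F_EXX = 490 MPa.
t_e = 0.707 × 4 = 2.828 mm; L = 470 mm.
Weld metal: φR_n = 0.75 × 0.6 × 490 × 2.828 × 470 × 10⁻³ = 293.1 kN.
Base metal (shear rupture): φR_n = 0.75 × 0.6 × 490 × 5 × 470 × 10⁻³ = 518.2 kN.
Governing: weld metal.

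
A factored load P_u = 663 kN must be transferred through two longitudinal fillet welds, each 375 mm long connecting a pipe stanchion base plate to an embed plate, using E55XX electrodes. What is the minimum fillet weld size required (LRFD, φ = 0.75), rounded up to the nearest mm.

w = 6 mm

E55XX → F_EXX = 550 MPa.
Total weld length L = 750 mm.
Required throat t_e = P_u / (φ × 0.6 F_EXX × L) = 663 / (0.75 × 0.6 × 550 × 750 × 10⁻³) = 3.572 mm.
Required leg w = t_e / 0.707 = 5.052 mm → use 6 mm.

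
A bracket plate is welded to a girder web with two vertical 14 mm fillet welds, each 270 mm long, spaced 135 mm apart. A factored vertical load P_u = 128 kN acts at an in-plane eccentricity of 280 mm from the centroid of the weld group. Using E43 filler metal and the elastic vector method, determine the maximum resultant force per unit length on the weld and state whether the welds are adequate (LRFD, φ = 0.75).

f_max ≈ 1070 N/mm; adequate

E43XX → F_EXX = 430 MPa.
Total weld length L_w = 540 mm. Treat welds as unit-width lines.
Polar moment about centroid: J = 2[d³/12 + d(b/2)²] = 2[270³/12 + 270×67.5²] = 5741000 mm³.
Direct shear f_v = P/L_w = 128×10³ / 540 = 237 N/mm (vertical).
Torsion M = P·e = 128×10³ × 280 = 35840000 N·mm.
Critical point at (x, y) = (67.5, 135) from centroid. f_tx = M·y/J = 842.8 N/mm; f_ty = M·x/J = 421.4 N/mm.
Resultant f_max = √[f_tx² + (f_v + f_ty)²] = √[842.8² + (237 + 421.4)²] = 1070 N/mm.
Capacity per unit length: φr_n = 0.75 × 0.6 × 430 × (0.707 × 14) = 1915 N/mm.
1070 ≤ 1915 → adequate.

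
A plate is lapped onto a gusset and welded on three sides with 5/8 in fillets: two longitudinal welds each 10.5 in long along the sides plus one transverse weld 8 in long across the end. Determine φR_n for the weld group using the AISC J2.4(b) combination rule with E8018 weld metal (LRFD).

E80XX → F_EXX = 80 ksi.
t_e = 0.707 × 0.625 = 0.4419 in.
R_nwl = 0.6 × 80 × 0.4419 × 21 = 445.4 kips (longitudinal, 2 welds).
R_nwt = 0.6 × 80 × 0.4419 × 8 = 169.7 kips (transverse, base value).
(i) R_nwl + R_nwt = 615.1 kips; (ii) 0.85 R_nwl + 1.5 R_nwt = 633.1 kips.
R_n = max = 633.1 kips [governs: (ii)]; φR_n = 474.8 kips.

φR_n ≈ 475 kips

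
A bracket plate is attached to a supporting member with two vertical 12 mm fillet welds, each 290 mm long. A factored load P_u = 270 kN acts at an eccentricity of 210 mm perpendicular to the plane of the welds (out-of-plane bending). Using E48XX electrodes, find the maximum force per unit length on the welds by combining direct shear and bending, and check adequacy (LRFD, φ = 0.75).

f_max ≈ 2080 N/mm; NOT adequate

E48XX → F_EXX = 480 MPa.
L_w = 2 × 290 = 580 mm; section modulus (unit throat) S = 2 × L²/6 = 28030 mm².
Direct shear f_v = P/L_w = 270×10³/580 = 465.5 N/mm.
Moment M = P × e = 270×10³ × 210 = 56700000 N·mm; bending f_b = M/S = 2023 N/mm.
f_max = √(f_v² + f_b²) = √(465.5² + 2023²) = 2075 N/mm.
φr_n = 0.75 × 0.6 × 480 × (0.707 × 12) = 1833 N/mm → NOT adequate.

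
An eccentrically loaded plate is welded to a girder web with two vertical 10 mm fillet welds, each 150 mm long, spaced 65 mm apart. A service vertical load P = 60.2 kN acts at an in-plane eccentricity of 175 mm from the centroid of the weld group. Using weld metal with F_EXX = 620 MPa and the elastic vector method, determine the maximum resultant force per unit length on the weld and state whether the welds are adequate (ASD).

Total weld length L_w = 300 mm. Treat welds as unit-width lines.
Polar moment about centroid: J = 2[d³/12 + d(b/2)²] = 2[150³/12 + 150×32.5²] = 879400 mm³.
Direct shear f_v = P/L_w = 60.2×10³ / 300 = 200.7 N/mm (vertical).
Torsion M = P·e = 60.2×10³ × 175 = 10535000 N·mm.
Critical point at (x, y) = (32.5, 75) from centroid. f_tx = M·y/J = 898.5 N/mm; f_ty = M·x/J = 389.4 N/mm.
Resultant f_max = √[f_tx² + (f_v + f_ty)²] = √[898.5² + (200.7 + 389.4)²] = 1075 N/mm.
Capacity per unit length: r_n/Ω = (1/2.0) × 0.6 × 620 × (0.707 × 10) = 1315 N/mm.
1075 ≤ 1315 → adequate.

f_max ≈ 1070 N/mm; adequate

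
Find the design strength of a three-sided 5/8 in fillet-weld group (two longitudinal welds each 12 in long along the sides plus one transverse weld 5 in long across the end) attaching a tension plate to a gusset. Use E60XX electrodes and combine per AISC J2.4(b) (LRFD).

E60XX → F_EXX = 60 ksi.
t_e = 0.707 × 0.625 = 0.4419 in.
R_nwl = 0.6 × 60 × 0.4419 × 24 = 381.8 kip (longitudinal, 2 welds).
R_nwt = 0.6 × 60 × 0.4419 × 5 = 79.54 kip (transverse, base value).
(i) R_nwl + R_nwt = 461.3 kip; (ii) 0.85 R_nwl + 1.5 R_nwt = 443.8 kip.
R_n = max = 461.3 kip [governs: (i)]; φR_n = 346 kip.

φR_n ≈ 346 kip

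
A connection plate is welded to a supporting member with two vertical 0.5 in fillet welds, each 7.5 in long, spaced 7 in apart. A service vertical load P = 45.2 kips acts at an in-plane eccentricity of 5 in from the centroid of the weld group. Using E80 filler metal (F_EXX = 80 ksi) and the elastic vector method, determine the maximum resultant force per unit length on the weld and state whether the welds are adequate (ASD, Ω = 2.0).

f_max ≈ 6.98 kip/in; adequate

Total weld length L_w = 15 in. Treat welds as unit-width lines.
Polar moment about centroid: J = 2[d³/12 + d(b/2)²] = 2[7.5³/12 + 7.5×3.5²] = 254.1 in³.
Direct shear f_v = P/L_w = 45.2 / 15 = 3.013 kip/in (vertical).
Torsion M = P·e = 45.2 × 5 = 226 kip·in.
Critical point at (x, y) = (3.5, 3.75) from centroid. f_tx = M·y/J = 3.336 kip/in; f_ty = M·x/J = 3.113 kip/in.
Resultant f_max = √[f_tx² + (f_v + f_ty)²] = √[3.336² + (3.013 + 3.113)²] = 6.976 kip/in.
Capacity per unit length: r_n/Ω = (1/2.0) × 0.6 × 80 × (0.707 × 0.5) = 8.484 kip/in.
6.976 ≤ 8.484 → adequate.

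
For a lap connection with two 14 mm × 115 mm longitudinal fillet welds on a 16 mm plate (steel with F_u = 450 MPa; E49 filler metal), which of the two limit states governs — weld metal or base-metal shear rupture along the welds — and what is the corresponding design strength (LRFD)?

E49XX → F_EXX = 490 MPa.
t_e = 0.707 × 14 = 9.898 mm; L = 230 mm.
Weld metal: φR_n = 0.75 × 0.6 × 490 × 9.898 × 230 × 10⁻³ = 502 kN.
Base metal (shear rupture): φR_n = 0.75 × 0.6 × 450 × 16 × 230 × 10⁻³ = 745.2 kN.
Governing: weld metal.

φR_n ≈ 502 kN (weld metal governs)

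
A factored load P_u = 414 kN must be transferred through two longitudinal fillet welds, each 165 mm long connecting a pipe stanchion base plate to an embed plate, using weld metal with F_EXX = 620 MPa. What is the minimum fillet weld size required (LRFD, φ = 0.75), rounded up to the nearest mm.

Total weld length L = 330 mm.
Required throat t_e = P_u / (φ × 0.6 F_EXX × L) = 414 / (0.75 × 0.6 × 620 × 330 × 10⁻³) = 4.497 mm.
Required leg w = t_e / 0.707 = 6.36 mm → use 7 mm.

w = 7 mm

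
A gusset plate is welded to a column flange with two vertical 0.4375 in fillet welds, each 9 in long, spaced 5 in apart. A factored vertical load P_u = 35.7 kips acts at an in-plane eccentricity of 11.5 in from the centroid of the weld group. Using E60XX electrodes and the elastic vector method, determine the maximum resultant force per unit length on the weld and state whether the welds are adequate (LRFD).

f_max ≈ 10.1 kip/in; NOT adequate

E60XX → F_EXX = 60 ksi.
Total weld length L_w = 18 in. Treat welds as unit-width lines.
Polar moment about centroid: J = 2[d³/12 + d(b/2)²] = 2[9³/12 + 9×2.5²] = 234 in³.
Direct shear f_v = P/L_w = 35.7 / 18 = 1.983 kip/in (vertical).
Torsion M = P·e = 35.7 × 11.5 = 410.55 kip·in.
Critical point at (x, y) = (2.5, 4.5) from centroid. f_tx = M·y/J = 7.895 kip/in; f_ty = M·x/J = 4.386 kip/in.
Resultant f_max = √[f_tx² + (f_v + f_ty)²] = √[7.895² + (1.983 + 4.386)²] = 10.14 kip/in.
Capacity per unit length: φr_n = 0.75 × 0.6 × 60 × (0.707 × 0.4375) = 8.351 kip/in.
10.14 > 8.351 → NOT adequate.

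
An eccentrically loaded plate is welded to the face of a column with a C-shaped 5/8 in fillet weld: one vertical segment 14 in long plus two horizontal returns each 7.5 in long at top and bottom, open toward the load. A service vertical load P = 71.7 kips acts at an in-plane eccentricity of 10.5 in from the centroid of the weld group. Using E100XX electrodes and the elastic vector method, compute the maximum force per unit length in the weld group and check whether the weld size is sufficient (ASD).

E100XX → F_EXX = 100 ksi.
Total weld length L_w = 29 in. Treat welds as unit-width lines.
Centroid: x̄ = 2×7.5×3.75 / 29 = 1.94 in from the vertical weld.
Polar moment about centroid: J = I_x + I_y = [14³/12 + 2×7.5×7²] + [14×1.94² + 2(7.5³/12 + 7.5×1.81²)] = 1136 in³.
Direct shear f_v = P/L_w = 71.7 / 29 = 2.472 kip/in (vertical).
Torsion M = P·e = 71.7 × 10.5 = 752.85 kip·in.
Critical point at (x, y) = (5.56, 7) from centroid. f_tx = M·y/J = 4.64 kip/in; f_ty = M·x/J = 3.686 kip/in.
Resultant f_max = √[f_tx² + (f_v + f_ty)²] = √[4.64² + (2.472 + 3.686)²] = 7.71 kip/in.
Capacity per unit length: r_n/Ω = (1/2.0) × 0.6 × 100 × (0.707 × 0.625) = 13.26 kip/in.
7.71 ≤ 13.26 → adequate.

f_max ≈ 7.71 kip/in; adequate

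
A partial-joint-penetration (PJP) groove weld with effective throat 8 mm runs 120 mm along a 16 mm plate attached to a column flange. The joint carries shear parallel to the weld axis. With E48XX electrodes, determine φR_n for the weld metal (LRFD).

φR_n ≈ 207 kN

E48XX → F_EXX = 480 MPa.
Effective throat (given) t_e = 8 mm.
A_we = 8 × 120 = 960 mm².
F_nw = 0.6 F_EXX = 288 MPa.
φR_n = 0.75 × 288 × 960 × 10⁻³ = 207.4 kN.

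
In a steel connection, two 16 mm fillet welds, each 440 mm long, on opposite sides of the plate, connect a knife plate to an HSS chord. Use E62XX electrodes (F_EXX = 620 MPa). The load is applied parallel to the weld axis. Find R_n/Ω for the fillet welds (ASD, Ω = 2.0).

R_n/Ω ≈ 1850 kN

Effective throat t_e = 0.707 × 16 = 11.31 mm.
Total length L = 880 mm; A_we = 11.31 × 880 = 9955 mm².
F_nw = 0.6 F_EXX = 0.6 × 620 = 372 MPa.
R_n = 372 × 9955 × 10⁻³ = 3703 kN; R_n/Ω = 3703/2.0 = 1852 kN.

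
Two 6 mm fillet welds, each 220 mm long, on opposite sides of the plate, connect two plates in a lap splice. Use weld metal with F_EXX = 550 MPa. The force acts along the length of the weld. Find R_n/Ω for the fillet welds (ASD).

R_n/Ω ≈ 308 kN

Effective throat t_e = 0.707 × 6 = 4.242 mm.
Total length L = 440 mm; A_we = 4.242 × 440 = 1866 mm².
F_nw = 0.6 F_EXX = 0.6 × 550 = 330 MPa.
R_n = 330 × 1866 × 10⁻³ = 615.9 kN; R_n/Ω = 615.9/2.0 = 308 kN.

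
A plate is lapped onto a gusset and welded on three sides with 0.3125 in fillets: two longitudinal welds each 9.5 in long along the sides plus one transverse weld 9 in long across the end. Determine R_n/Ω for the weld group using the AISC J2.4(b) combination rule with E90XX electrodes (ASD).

E90XX → F_EXX = 90 ksi.
t_e = 0.707 × 0.3125 = 0.2209 in.
R_nwl = 0.6 × 90 × 0.2209 × 19 = 226.7 kips (longitudinal, 2 welds).
R_nwt = 0.6 × 90 × 0.2209 × 9 = 107.4 kips (transverse, base value).
(i) R_nwl + R_nwt = 334.1 kips; (ii) 0.85 R_nwl + 1.5 R_nwt = 353.7 kips.
R_n = max = 353.7 kips [governs: (ii)]; R_n/Ω = 176.9 kips.

R_n/Ω ≈ 177 kips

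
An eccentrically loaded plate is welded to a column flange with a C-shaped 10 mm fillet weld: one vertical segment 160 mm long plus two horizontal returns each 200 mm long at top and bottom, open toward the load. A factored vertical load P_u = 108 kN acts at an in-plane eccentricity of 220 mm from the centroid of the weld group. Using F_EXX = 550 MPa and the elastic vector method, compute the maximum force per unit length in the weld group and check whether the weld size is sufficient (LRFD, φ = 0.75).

Total weld length L_w = 560 mm. Treat welds as unit-width lines.
Centroid: x̄ = 2×200×100 / 560 = 71.43 mm from the vertical weld.
Polar moment about centroid: J = I_x + I_y = [160³/12 + 2×200×80²] + [160×71.43² + 2(200³/12 + 200×28.57²)] = 5378000 mm³.
Direct shear f_v = P/L_w = 108×10³ / 560 = 192.9 N/mm (vertical).
Torsion M = P·e = 108×10³ × 220 = 23760000 N·mm.
Critical point at (x, y) = (128.6, 80) from centroid. f_tx = M·y/J = 353.5 N/mm; f_ty = M·x/J = 568.1 N/mm.
Resultant f_max = √[f_tx² + (f_v + f_ty)²] = √[353.5² + (192.9 + 568.1)²] = 839 N/mm.
Capacity per unit length: φr_n = 0.75 × 0.6 × 550 × (0.707 × 10) = 1750 N/mm.
839 ≤ 1750 → adequate.

f_max ≈ 839 N/mm; adequate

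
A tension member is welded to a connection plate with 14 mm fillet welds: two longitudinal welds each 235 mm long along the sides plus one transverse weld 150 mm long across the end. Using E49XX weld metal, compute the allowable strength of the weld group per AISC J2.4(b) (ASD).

R_n/Ω ≈ 909 kN

E49XX → F_EXX = 490 MPa.
t_e = 0.707 × 14 = 9.898 mm.
R_nwl = 0.6 × 490 × 9.898 × 470 × 10⁻³ = 1368 kN (longitudinal, 2 welds).
R_nwt = 0.6 × 490 × 9.898 × 150 × 10⁻³ = 436.5 kN (transverse, base value).
(i) R_nwl + R_nwt = 1804 kN; (ii) 0.85 R_nwl + 1.5 R_nwt = 1817 kN.
R_n = max = 1817 kN [governs: (ii)]; R_n/Ω = 908.7 kN.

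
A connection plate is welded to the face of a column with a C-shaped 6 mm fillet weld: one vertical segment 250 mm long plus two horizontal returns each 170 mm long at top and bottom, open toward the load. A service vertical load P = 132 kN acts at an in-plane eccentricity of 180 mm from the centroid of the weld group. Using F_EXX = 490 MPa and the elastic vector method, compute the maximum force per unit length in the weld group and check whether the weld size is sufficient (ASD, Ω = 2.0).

Total weld length L_w = 590 mm. Treat welds as unit-width lines.
Centroid: x̄ = 2×170×85 / 590 = 48.98 mm from the vertical weld.
Polar moment about centroid: J = I_x + I_y = [250³/12 + 2×170×125²] + [250×48.98² + 2(170³/12 + 170×36.02²)] = 8474000 mm³.
Direct shear f_v = P/L_w = 132×10³ / 590 = 223.7 N/mm (vertical).
Torsion M = P·e = 132×10³ × 180 = 23760000 N·mm.
Critical point at (x, y) = (121, 125) from centroid. f_tx = M·y/J = 350.5 N/mm; f_ty = M·x/J = 339.3 N/mm.
Resultant f_max = √[f_tx² + (f_v + f_ty)²] = √[350.5² + (223.7 + 339.3)²] = 663.2 N/mm.
Capacity per unit length: r_n/Ω = (1/2.0) × 0.6 × 490 × (0.707 × 6) = 623.6 N/mm.
663.2 > 623.6 → NOT adequate.

f_max ≈ 663 N/mm; NOT adequate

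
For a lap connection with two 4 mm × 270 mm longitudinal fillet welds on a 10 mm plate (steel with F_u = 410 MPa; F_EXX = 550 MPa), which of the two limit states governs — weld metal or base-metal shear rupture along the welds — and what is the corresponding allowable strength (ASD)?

t_e = 0.707 × 4 = 2.828 mm; L = 540 mm.
Weld metal: R_n/Ω = (1/2.0) × 0.6 × 550 × 2.828 × 540 × 10⁻³ = 252 kN.
Base metal (shear rupture): R_n/Ω = (1/2.0) × 0.6 × 410 × 10 × 540 × 10⁻³ = 664.2 kN.
Governing: weld metal.

R_n/Ω ≈ 252 kN (weld metal governs)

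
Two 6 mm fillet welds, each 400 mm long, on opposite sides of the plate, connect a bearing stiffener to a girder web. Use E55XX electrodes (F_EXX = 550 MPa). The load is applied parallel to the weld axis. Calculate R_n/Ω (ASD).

Effective throat t_e = 0.707 × 6 = 4.242 mm.
Total length L = 800 mm; A_we = 4.242 × 800 = 3394 mm².
F_nw = 0.6 F_EXX = 0.6 × 550 = 330 MPa.
R_n = 330 × 3394 × 10⁻³ = 1120 kN; R_n/Ω = 1120/2.0 = 559.9 kN.

R_n/Ω ≈ 560 kN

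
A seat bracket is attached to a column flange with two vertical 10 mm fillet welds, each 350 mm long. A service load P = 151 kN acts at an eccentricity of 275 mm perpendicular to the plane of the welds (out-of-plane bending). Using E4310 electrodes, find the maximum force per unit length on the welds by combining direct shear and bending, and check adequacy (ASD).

E43XX → F_EXX = 430 MPa.
L_w = 2 × 350 = 700 mm; section modulus (unit throat) S = 2 × L²/6 = 40830 mm².
Direct shear f_v = P/L_w = 151×10³/700 = 215.7 N/mm.
Moment M = P × e = 151×10³ × 275 = 41525000 N·mm; bending f_b = M/S = 1017 N/mm.
f_max = √(f_v² + f_b²) = √(215.7² + 1017²) = 1040 N/mm.
r_n/Ω = (1/2.0) × 0.6 × 430 × (0.707 × 10) = 912 N/mm → NOT adequate.

f_max ≈ 1040 N/mm; NOT adequate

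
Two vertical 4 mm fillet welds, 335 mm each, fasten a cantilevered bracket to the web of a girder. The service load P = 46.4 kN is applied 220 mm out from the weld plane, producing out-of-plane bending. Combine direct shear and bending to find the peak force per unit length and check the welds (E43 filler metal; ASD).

f_max ≈ 282 N/mm; adequate

E43XX → F_EXX = 430 MPa.
L_w = 2 × 335 = 670 mm; section modulus (unit throat) S = 2 × L²/6 = 37410 mm².
Direct shear f_v = P/L_w = 46.4×10³/670 = 69.25 N/mm.
Moment M = P × e = 46.4×10³ × 220 = 10208000 N·mm; bending f_b = M/S = 272.9 N/mm.
f_max = √(f_v² + f_b²) = √(69.25² + 272.9²) = 281.5 N/mm.
r_n/Ω = (1/2.0) × 0.6 × 430 × (0.707 × 4) = 364.8 N/mm → adequate.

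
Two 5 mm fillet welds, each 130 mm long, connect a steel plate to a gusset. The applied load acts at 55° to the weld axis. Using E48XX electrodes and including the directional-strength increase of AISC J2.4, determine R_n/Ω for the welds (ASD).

R_n/Ω ≈ 181 kN

E48XX → F_EXX = 480 MPa.
t_e = 0.707 × 5 = 3.535 mm; A_we = 3.535 × 260 = 919.1 mm².
Directional factor: 1.0 + 0.5 sin^1.5(55°) = 1.371.
F_nw = 0.6 × 480 × 1.371 = 394.8 MPa.
R_n/Ω = (394.8 × 919.1) / 2.0 × 10⁻³ = 181.4 kN.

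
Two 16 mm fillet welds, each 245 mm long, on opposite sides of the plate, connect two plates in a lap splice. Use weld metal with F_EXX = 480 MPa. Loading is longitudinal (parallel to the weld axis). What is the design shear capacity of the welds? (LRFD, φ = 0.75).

φR_n ≈ 1200 kN

Effective throat t_e = 0.707 × 16 = 11.31 mm.
Total length L = 490 mm; A_we = 11.31 × 490 = 5543 mm².
F_nw = 0.6 F_EXX = 0.6 × 480 = 288 MPa.
φR_n = 0.75 × 288 × 5543 × 10⁻³ = 1197 kN.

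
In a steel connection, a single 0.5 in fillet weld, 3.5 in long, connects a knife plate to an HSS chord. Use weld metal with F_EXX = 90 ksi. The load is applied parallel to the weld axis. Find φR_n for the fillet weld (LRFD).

φR_n ≈ 50.1 kips

Effective throat t_e = 0.707 × 0.5 = 0.3535 in.
Total length L = 3.5 in; A_we = 0.3535 × 3.5 = 1.237 in².
F_nw = 0.6 F_EXX = 0.6 × 90 = 54 ksi.
φR_n = 0.75 × 54 × 1.237 = 50.11 kips.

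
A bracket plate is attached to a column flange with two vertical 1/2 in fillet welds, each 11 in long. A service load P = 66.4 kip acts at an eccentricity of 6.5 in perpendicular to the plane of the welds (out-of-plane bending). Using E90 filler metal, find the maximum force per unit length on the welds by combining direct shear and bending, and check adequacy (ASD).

f_max ≈ 11.1 kip/in; NOT adequate

E90XX → F_EXX = 90 ksi.
L_w = 2 × 11 = 22 in; section modulus (unit throat) S = 2 × L²/6 = 40.33 in².
Direct shear f_v = P/L_w = 66.4/22 = 3.018 kip/in.
Moment M = P × e = 66.4 × 6.5 = 431.6 kip·in; bending f_b = M/S = 10.7 kip/in.
f_max = √(f_v² + f_b²) = √(3.018² + 10.7²) = 11.12 kip/in.
r_n/Ω = (1/2.0) × 0.6 × 90 × (0.707 × 0.5) = 9.544 kip/in → NOT adequate.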